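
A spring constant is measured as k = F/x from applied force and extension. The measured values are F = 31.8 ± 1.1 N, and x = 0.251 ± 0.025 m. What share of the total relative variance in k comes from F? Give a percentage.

(δk/k)² = (1·δF/F)² + (-1·δx/x)²
  F term: (1×0.0346)² = 0.00120
  x term: (-1×0.0996)² = 0.00992
Total = 0.0111. Share from F = 0.00120/0.0111 = 0.108.

10.8%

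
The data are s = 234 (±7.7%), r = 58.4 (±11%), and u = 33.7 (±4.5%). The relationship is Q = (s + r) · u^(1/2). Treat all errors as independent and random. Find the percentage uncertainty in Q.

6.92%

Let w = s + r = 292. δw = √(δs² + δr²) = √(325 + 41.3) = 19.1, so δw/w = 0.0654.
Q is then a monomial in w, u:
δQ/Q = √((δw/w)² + (½·δu/u)²) = √(0.00428 + 0.000506) = 0.0692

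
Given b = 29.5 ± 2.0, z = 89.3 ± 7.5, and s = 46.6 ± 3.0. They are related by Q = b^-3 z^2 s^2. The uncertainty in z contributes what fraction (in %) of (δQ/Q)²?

(δQ/Q)² = (-3·δb/b)² + (2·δz/z)² + (2·δs/s)²
  b term: (-3×0.0678)² = 0.0414
  z term: (2×0.0840)² = 0.0282
  s term: (2×0.0644)² = 0.0166
Total = 0.0862. Share from z = 0.0282/0.0862 = 0.327.

32.7%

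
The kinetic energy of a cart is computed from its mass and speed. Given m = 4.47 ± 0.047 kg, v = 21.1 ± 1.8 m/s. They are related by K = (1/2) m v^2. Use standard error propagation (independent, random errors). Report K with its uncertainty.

995 ± 170 J

Relative error in a monomial: (δK/K)² = Σ (nᵢ · δxᵢ/xᵢ)².
  (1·δm/m)² = (1×0.0105)² = 0.000111;  (2·δv/v)² = (2×0.0853)² = 0.0291
δK/K = √(0.0292) = 0.171
K = 995 J, so δK = 0.171 × 995 = 170 J.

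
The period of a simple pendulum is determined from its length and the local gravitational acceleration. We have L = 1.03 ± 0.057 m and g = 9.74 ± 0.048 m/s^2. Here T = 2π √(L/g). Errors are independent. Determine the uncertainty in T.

0.0568 s

Each factor contributes (exponent × relative error)² to (δT/T)²:
  (½·δL/L)² = (0.5×0.0553)² = 0.000766;  (−½·δg/g)² = (-0.5×0.00493)² = 6.07e-06
δT/T = √(0.000772) = 0.0278
T = 2.04 s, so δT = 0.0278 × 2.04 = 0.0568 s.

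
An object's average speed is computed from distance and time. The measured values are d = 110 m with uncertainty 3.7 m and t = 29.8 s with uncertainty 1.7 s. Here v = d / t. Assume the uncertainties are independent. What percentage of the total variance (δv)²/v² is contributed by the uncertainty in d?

25.8%

(δv/v)² = (1·δd/d)² + (-1·δt/t)²
  d term: (1×0.0336)² = 0.00113
  t term: (-1×0.0570)² = 0.00325
Total = 0.00439. Share from d = 0.00113/0.00439 = 0.258.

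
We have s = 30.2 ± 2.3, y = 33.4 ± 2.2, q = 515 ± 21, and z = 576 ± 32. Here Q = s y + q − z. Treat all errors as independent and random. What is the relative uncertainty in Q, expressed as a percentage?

Let p = s·y = 1010. δp/p = √((1·δs/s)² + (1·δy/y)²) = √(0.00580 + 0.00434) = 0.101, so δp = 102.
Q = p + q − z: δQ = √(δp² + δq² + δz²) = √(10300 + 441 + 1020) = 109
Q = 948, so δQ/Q = 109/948 = 0.115.

11.5%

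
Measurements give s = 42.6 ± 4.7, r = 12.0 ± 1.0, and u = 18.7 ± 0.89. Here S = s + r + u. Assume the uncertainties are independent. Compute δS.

4.89

Sums and differences: (δS)² = Σ (cᵢ δxᵢ)².
  (δs)² = 22.1;  (δr)² = 1.00;  (δu)² = 0.792
δS = √(23.9) = 4.89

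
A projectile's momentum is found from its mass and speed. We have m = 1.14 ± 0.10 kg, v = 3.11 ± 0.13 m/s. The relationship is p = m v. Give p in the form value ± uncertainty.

3.55 ± 0.345 kg·m/s

For a monomial p ∝ m, v, fractional errors add in quadrature:
  (1·δm/m)² = (1×0.0877)² = 0.00769;  (1·δv/v)² = (1×0.0418)² = 0.00175
δp/p = √(0.00944) = 0.0972
p = 3.55 kg·m/s, so δp = 0.0972 × 3.55 = 0.345 kg·m/s.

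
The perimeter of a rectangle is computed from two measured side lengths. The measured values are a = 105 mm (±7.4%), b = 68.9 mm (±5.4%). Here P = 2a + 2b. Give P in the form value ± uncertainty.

Each term contributes (cᵢ δxᵢ)² to (δP)²:
  (2·δa)² = 241;  (2·δb)² = 55.4
δP = √(297) = 17.2 mm
P = 348 mm.

348 ± 17.2 mm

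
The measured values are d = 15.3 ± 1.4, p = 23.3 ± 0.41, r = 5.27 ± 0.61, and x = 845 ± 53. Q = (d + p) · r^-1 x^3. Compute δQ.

Let u = d + p = 38.6. δu = √(δd² + δp²) = √(1.96 + 0.168) = 1.46, so δu/u = 0.0378.
Q is then a monomial in u, r, x:
δQ/Q = √((δu/u)² + (-1·δr/r)² + (3·δx/x)²) = √(0.00143 + 0.0134 + 0.0354) = 0.224
Q = 4.42e+09, so δQ = 0.224 × 4.42e+09 = 9.9e+08.

9.9e+08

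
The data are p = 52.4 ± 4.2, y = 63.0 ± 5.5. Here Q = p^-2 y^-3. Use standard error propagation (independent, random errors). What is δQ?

Since Q is a product/quotient, work with relative uncertainties:
  (-2·δp/p)² = (-2×0.0802)² = 0.0257;  (-3·δy/y)² = (-3×0.0873)² = 0.0686
δQ/Q = √(0.0943) = 0.307
Q = 1.46e-09, so δQ = 0.307 × 1.46e-09 = 4.47e-10.

4.47e-10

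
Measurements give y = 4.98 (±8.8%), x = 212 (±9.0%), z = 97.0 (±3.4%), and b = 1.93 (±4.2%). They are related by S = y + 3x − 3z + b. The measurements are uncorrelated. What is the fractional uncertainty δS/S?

For a sum/difference, combine absolute errors in quadrature:
  (δy)² = 0.192;  (3·δx)² = 3280;  (3·δz)² = 97.9;  (δb)² = 0.00657
δS = √(3370) = 58.1
S = 352, so δS/S = 58.1/352 = 0.165.

0.165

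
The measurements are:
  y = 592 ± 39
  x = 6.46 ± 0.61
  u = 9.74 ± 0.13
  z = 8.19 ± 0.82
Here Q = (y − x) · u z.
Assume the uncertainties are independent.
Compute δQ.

Let w = y − x = 586. δw = √(δy² + δx²) = √(1520 + 0.372) = 39.0, so δw/w = 0.0666.
Q is then a monomial in w, u, z:
δQ/Q = √((δw/w)² + (1·δu/u)² + (1·δz/z)²) = √(0.00444 + 0.000178 + 0.0100) = 0.121
Q = 46700, so δQ = 0.121 × 46700 = 5650.

5650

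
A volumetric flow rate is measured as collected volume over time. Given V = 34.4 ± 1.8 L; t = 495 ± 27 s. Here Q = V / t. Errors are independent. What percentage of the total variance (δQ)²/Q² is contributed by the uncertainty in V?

(δQ/Q)² = (1·δV/V)² + (-1·δt/t)²
  V term: (1×0.0523)² = 0.00274
  t term: (-1×0.0545)² = 0.00298
Total = 0.00571. Share from V = 0.00274/0.00571 = 0.479.

47.9%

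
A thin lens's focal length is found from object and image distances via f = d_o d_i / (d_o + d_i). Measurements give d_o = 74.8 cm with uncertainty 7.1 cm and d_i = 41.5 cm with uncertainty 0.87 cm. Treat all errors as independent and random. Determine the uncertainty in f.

0.973 cm

∂f/∂d_o = (d_i/(d_o+d_i))² = 0.127;  ∂f/∂d_i = (d_o/(d_o+d_i))² = 0.414
δf = √((∂f/∂d_o · δd_o)² + (∂f/∂d_i · δd_i)²) = √(0.817 + 0.130) = 0.973 cm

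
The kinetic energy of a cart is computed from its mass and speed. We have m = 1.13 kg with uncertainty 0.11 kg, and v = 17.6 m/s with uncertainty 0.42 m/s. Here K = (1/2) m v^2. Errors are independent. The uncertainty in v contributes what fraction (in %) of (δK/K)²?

(δK/K)² = (1·δm/m)² + (2·δv/v)²
  m term: (1×0.0973)² = 0.00948
  v term: (2×0.0239)² = 0.00228
Total = 0.0118. Share from v = 0.00228/0.0118 = 0.194.

19.4%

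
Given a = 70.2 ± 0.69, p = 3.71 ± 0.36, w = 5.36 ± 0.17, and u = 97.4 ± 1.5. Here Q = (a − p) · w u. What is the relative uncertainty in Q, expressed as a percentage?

3.71%

Let h = a − p = 66.5. δh = √(δa² + δp²) = √(0.476 + 0.130) = 0.778, so δh/h = 0.0117.
Q is then a monomial in h, w, u:
δQ/Q = √((δh/h)² + (1·δw/w)² + (1·δu/u)²) = √(0.000137 + 0.00101 + 0.000237) = 0.0371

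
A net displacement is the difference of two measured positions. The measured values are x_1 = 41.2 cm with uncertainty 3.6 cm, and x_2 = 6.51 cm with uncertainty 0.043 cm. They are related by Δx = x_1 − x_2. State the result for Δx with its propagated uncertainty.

34.7 ± 3.60 cm

For a sum/difference, combine absolute errors in quadrature:
  (δx_1)² = 13.0;  (δx_2)² = 0.00185
δΔx = √(13.0) = 3.60 cm
Δx = 34.7 cm.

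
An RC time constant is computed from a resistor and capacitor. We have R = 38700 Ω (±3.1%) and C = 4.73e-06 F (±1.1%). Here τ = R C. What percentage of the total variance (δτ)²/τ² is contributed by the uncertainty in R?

(δτ/τ)² = (1·δR/R)² + (1·δC/C)²
  R term: (1×0.0310)² = 0.000961
  C term: (1×0.0110)² = 0.000121
Total = 0.00108. Share from R = 0.000961/0.00108 = 0.888.

88.8%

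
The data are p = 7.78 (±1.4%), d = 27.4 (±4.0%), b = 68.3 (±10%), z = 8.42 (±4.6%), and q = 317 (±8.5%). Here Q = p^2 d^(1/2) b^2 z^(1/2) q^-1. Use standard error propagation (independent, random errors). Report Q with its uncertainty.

13500 ± 2990

Q is a product of powers, so relative uncertainties combine in quadrature:
  (2·δp/p)² = (2×0.0140)² = 0.000784;  (½·δd/d)² = (0.5×0.0400)² = 0.000400;  (2·δb/b)² = (2×0.100)² = 0.0400;  (½·δz/z)² = (0.5×0.0460)² = 0.000529;  (-1·δq/q)² = (-1×0.0850)² = 0.00723
δQ/Q = √(0.0489) = 0.221
Q = 13500, so δQ = 0.221 × 13500 = 2990.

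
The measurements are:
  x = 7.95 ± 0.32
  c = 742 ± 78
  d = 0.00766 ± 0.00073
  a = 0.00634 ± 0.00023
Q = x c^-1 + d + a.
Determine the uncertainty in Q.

Let p = x·c^-1 = 0.0107. δp/p = √((1·δx/x)² + (-1·δc/c)²) = √(0.00162 + 0.0111) = 0.113, so δp = 0.00121.
Q = p + d + a: δQ = √(δp² + δd² + δa²) = √(1.45e-06 + 5.33e-07 + 5.29e-08) = 0.00143

0.00143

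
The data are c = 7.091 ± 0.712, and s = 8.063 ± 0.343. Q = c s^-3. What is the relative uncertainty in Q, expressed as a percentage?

16.2%

Products/powers → add relative errors in quadrature, weighted by exponent:
  (1·δc/c)² = (1×0.100)² = 0.0101;  (-3·δs/s)² = (-3×0.0425)² = 0.0163
δQ/Q = √(0.0264) = 0.162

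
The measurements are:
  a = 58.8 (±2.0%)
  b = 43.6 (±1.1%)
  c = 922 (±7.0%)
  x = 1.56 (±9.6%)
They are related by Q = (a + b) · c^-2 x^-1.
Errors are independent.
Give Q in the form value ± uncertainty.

Let u = a + b = 102. δu = √(δa² + δb²) = √(1.38 + 0.230) = 1.27, so δu/u = 0.0124.
Q is then a monomial in u, c, x:
δQ/Q = √((δu/u)² + (-2·δc/c)² + (-1·δx/x)²) = √(0.000154 + 0.0196 + 0.00922) = 0.170
Q = 7.72e-05, so δQ = 0.170 × 7.72e-05 = 1.31e-05.

(7.72 ± 1.31) × 10^-5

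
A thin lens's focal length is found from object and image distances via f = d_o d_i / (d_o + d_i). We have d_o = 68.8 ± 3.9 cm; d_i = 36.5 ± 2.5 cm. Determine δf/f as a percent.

4.89%

∂f/∂d_o = (d_i/(d_o+d_i))² = 0.120;  ∂f/∂d_i = (d_o/(d_o+d_i))² = 0.427
δf = √((∂f/∂d_o · δd_o)² + (∂f/∂d_i · δd_i)²) = √(0.220 + 1.14) = 1.17 cm
f = 23.8 cm, so δf/f = 1.17/23.8 = 0.0489.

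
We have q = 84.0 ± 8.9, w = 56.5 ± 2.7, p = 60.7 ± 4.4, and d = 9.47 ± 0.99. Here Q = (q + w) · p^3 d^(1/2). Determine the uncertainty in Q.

Let u = q + w = 140. δu = √(δq² + δw²) = √(79.2 + 7.29) = 9.30, so δu/u = 0.0662.
Q is then a monomial in u, p, d:
δQ/Q = √((δu/u)² + (3·δp/p)² + (½·δd/d)²) = √(0.00438 + 0.0473 + 0.00273) = 0.233
Q = 9.67e+07, so δQ = 0.233 × 9.67e+07 = 2.26e+07.

2.26e+07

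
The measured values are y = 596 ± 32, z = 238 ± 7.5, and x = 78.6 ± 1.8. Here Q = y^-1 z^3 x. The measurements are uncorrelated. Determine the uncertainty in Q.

Q is a product of powers, so relative uncertainties combine in quadrature:
  (-1·δy/y)² = (-1×0.0537)² = 0.00288;  (3·δz/z)² = (3×0.0315)² = 0.00894;  (1·δx/x)² = (1×0.0229)² = 0.000524
δQ/Q = √(0.0123) = 0.111
Q = 1.78e+06, so δQ = 0.111 × 1.78e+06 = 1.98e+05.

1.98e+05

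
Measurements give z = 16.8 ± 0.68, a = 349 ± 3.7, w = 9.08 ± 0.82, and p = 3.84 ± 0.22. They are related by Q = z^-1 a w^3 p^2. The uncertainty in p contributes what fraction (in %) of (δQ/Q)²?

14.9%

(δQ/Q)² = (-1·δz/z)² + (1·δa/a)² + (3·δw/w)² + (2·δp/p)²
  z term: (-1×0.0405)² = 0.00164
  a term: (1×0.0106)² = 0.000112
  w term: (3×0.0903)² = 0.0734
  p term: (2×0.0573)² = 0.0131
Total = 0.0883. Share from p = 0.0131/0.0883 = 0.149.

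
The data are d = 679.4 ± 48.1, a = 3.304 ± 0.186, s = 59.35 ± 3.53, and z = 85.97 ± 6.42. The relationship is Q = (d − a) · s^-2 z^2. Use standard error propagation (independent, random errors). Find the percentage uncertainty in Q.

20.4%

Let u = d − a = 676.1. δu = √(δd² + δa²) = √(2310 + 0.0346) = 48.1, so δu/u = 0.0711.
Q is then a monomial in u, s, z:
δQ/Q = √((δu/u)² + (-2·δs/s)² + (2·δz/z)²) = √(0.00506 + 0.0142 + 0.0223) = 0.204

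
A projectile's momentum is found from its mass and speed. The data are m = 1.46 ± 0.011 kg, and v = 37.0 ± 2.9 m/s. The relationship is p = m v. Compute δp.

Products/powers → add relative errors in quadrature, weighted by exponent:
  (1·δm/m)² = (1×0.00753)² = 5.68e-05;  (1·δv/v)² = (1×0.0784)² = 0.00614
δp/p = √(0.00620) = 0.0787
p = 54.0 kg·m/s, so δp = 0.0787 × 54.0 = 4.25 kg·m/s.

4.25 kg·m/s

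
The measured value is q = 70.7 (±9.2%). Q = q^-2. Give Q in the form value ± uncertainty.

(2.00 ± 0.368) × 10^-4

Relative error in a monomial: (δQ/Q)² = Σ (nᵢ · δxᵢ/xᵢ)².
  (-2·δq/q)² = (-2×0.0920)² = 0.0339
δQ/Q = √(0.0339) = 0.184
Q = 0.000200, so δQ = 0.184 × 0.000200 = 3.68e-05.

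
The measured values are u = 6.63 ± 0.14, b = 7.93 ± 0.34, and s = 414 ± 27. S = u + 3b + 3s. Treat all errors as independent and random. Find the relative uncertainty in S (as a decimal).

Each term contributes (cᵢ δxᵢ)² to (δS)²:
  (δu)² = 0.0196;  (3·δb)² = 1.04;  (3·δs)² = 6560
δS = √(6560) = 81.0
S = 1270, so δS/S = 81.0/1270 = 0.0637.

0.0637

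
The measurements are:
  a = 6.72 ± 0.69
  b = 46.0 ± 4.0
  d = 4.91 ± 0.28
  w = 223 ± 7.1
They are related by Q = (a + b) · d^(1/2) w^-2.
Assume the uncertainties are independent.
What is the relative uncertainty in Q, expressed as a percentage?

10.4%

Let u = a + b = 52.7. δu = √(δa² + δb²) = √(0.476 + 16.0) = 4.06, so δu/u = 0.0770.
Q is then a monomial in u, d, w:
δQ/Q = √((δu/u)² + (½·δd/d)² + (-2·δw/w)²) = √(0.00593 + 0.000813 + 0.00405) = 0.104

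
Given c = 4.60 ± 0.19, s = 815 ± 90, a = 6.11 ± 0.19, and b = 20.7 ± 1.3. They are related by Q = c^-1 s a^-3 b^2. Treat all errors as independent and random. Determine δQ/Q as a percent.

19.6%

Relative error in a monomial: (δQ/Q)² = Σ (nᵢ · δxᵢ/xᵢ)².
  (-1·δc/c)² = (-1×0.0413)² = 0.00171;  (1·δs/s)² = (1×0.110)² = 0.0122;  (-3·δa/a)² = (-3×0.0311)² = 0.00870;  (2·δb/b)² = (2×0.0628)² = 0.0158
δQ/Q = √(0.0384) = 0.196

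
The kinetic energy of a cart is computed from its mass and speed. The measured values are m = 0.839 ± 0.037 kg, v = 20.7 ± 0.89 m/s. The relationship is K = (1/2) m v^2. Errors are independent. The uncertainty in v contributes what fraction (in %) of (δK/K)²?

79.2%

(δK/K)² = (1·δm/m)² + (2·δv/v)²
  m term: (1×0.0441)² = 0.00194
  v term: (2×0.0430)² = 0.00739
Total = 0.00934. Share from v = 0.00739/0.00934 = 0.792.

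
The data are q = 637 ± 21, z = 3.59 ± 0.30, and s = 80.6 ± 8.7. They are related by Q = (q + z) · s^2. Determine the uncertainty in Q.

9.09e+05

Let u = q + z = 641. δu = √(δq² + δz²) = √(441 + 0.0900) = 21.0, so δu/u = 0.0328.
Q is then a monomial in u, s:
δQ/Q = √((δu/u)² + (2·δs/s)²) = √(0.00107 + 0.0466) = 0.218
Q = 4.16e+06, so δQ = 0.218 × 4.16e+06 = 9.09e+05.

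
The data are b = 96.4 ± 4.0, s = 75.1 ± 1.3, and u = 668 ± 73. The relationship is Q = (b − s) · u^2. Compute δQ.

Let w = b − s = 21.3. δw = √(δb² + δs²) = √(16.0 + 1.69) = 4.21, so δw/w = 0.197.
Q is then a monomial in w, u:
δQ/Q = √((δw/w)² + (2·δu/u)²) = √(0.0390 + 0.0478) = 0.295
Q = 9.5e+06, so δQ = 0.295 × 9.5e+06 = 2.8e+06.

2.8e+06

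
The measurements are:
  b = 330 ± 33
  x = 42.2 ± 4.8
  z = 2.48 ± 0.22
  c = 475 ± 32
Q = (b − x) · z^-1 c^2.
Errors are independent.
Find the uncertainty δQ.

5.2e+06

Let u = b − x = 288. δu = √(δb² + δx²) = √(1090 + 23.0) = 33.3, so δu/u = 0.116.
Q is then a monomial in u, z, c:
δQ/Q = √((δu/u)² + (-1·δz/z)² + (2·δc/c)²) = √(0.0134 + 0.00787 + 0.0182) = 0.199
Q = 2.62e+07, so δQ = 0.199 × 2.62e+07 = 5.2e+06.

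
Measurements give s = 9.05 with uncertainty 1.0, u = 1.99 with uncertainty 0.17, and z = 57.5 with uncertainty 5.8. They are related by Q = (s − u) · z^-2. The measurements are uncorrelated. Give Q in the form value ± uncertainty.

0.00214 ± 0.000529

Let w = s − u = 7.06. δw = √(δs² + δu²) = √(1.00 + 0.0289) = 1.01, so δw/w = 0.144.
Q is then a monomial in w, z:
δQ/Q = √((δw/w)² + (-2·δz/z)²) = √(0.0206 + 0.0407) = 0.248
Q = 0.00214, so δQ = 0.248 × 0.00214 = 0.000529.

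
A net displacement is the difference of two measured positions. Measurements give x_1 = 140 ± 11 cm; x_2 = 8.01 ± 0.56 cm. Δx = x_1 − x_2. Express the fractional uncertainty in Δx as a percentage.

8.34%

Δx is a linear combination, so absolute uncertainties add in quadrature:
  (δx_1)² = 121;  (δx_2)² = 0.314
δΔx = √(121) = 11.0 cm
Δx = 132 cm, so δΔx/Δx = 11.0/132 = 0.0834.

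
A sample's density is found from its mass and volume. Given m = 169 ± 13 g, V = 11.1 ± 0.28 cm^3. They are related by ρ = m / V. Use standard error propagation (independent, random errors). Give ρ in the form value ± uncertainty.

15.2 ± 1.23 g/cm^3

Each factor contributes (exponent × relative error)² to (δρ/ρ)²:
  (1·δm/m)² = (1×0.0769)² = 0.00592;  (-1·δV/V)² = (-1×0.0252)² = 0.000636
δρ/ρ = √(0.00655) = 0.0810
ρ = 15.2 g/cm^3, so δρ = 0.0810 × 15.2 = 1.23 g/cm^3.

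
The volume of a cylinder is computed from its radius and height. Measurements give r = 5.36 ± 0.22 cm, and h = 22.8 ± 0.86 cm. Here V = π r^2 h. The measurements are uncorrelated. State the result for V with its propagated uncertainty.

Each factor contributes (exponent × relative error)² to (δV/V)²:
  (2·δr/r)² = (2×0.0410)² = 0.00674;  (1·δh/h)² = (1×0.0377)² = 0.00142
δV/V = √(0.00816) = 0.0903
V = 2060 cm^3, so δV = 0.0903 × 2060 = 186 cm^3.

2060 ± 186 cm^3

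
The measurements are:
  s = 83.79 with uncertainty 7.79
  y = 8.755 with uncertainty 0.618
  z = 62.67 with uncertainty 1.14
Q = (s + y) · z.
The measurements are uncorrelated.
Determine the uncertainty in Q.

Let u = s + y = 92.55. δu = √(δs² + δy²) = √(60.7 + 0.382) = 7.81, so δu/u = 0.0844.
Q is then a monomial in u, z:
δQ/Q = √((δu/u)² + (1·δz/z)²) = √(0.00713 + 0.000331) = 0.0864
Q = 5800, so δQ = 0.0864 × 5800 = 501.

501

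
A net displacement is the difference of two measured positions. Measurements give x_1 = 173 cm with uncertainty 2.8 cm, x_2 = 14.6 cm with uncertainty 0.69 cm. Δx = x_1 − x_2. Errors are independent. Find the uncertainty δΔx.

2.88 cm

Sums and differences: (δΔx)² = Σ (cᵢ δxᵢ)².
  (δx_1)² = 7.84;  (δx_2)² = 0.476
δΔx = √(8.32) = 2.88 cm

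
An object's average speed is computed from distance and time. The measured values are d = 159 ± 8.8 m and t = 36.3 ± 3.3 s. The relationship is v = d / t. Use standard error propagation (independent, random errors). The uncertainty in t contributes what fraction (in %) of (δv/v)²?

73.0%

(δv/v)² = (1·δd/d)² + (-1·δt/t)²
  d term: (1×0.0553)² = 0.00306
  t term: (-1×0.0909)² = 0.00826
Total = 0.0113. Share from t = 0.00826/0.0113 = 0.730.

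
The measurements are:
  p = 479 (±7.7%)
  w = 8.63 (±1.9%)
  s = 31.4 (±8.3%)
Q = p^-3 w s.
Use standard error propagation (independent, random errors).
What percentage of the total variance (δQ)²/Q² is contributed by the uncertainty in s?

(δQ/Q)² = (-3·δp/p)² + (1·δw/w)² + (1·δs/s)²
  p term: (-3×0.0770)² = 0.0534
  w term: (1×0.0190)² = 0.000361
  s term: (1×0.0830)² = 0.00689
Total = 0.0606. Share from s = 0.00689/0.0606 = 0.114.

11.4%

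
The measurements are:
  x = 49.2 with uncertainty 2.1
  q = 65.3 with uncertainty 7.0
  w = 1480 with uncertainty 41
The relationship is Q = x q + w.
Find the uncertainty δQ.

Let p = x·q = 3210. δp/p = √((1·δx/x)² + (1·δq/q)²) = √(0.00182 + 0.0115) = 0.115, so δp = 371.
Q = p + w: δQ = √(δp² + δw²) = √(1.37e+05 + 1680) = 373

373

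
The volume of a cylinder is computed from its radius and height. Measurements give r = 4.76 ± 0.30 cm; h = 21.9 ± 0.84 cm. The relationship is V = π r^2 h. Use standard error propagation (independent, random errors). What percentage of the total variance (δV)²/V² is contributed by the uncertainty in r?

(δV/V)² = (2·δr/r)² + (1·δh/h)²
  r term: (2×0.0630)² = 0.0159
  h term: (1×0.0384)² = 0.00147
Total = 0.0174. Share from r = 0.0159/0.0174 = 0.915.

91.5%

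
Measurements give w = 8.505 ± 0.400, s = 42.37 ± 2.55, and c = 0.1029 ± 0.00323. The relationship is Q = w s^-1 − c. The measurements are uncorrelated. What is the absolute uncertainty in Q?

0.0157

Let p = w·s^-1 = 0.2007. δp/p = √((1·δw/w)² + (-1·δs/s)²) = √(0.00221 + 0.00362) = 0.0764, so δp = 0.0153.
Q = p − c: δQ = √(δp² + δc²) = √(0.000235 + 1.04e-05) = 0.0157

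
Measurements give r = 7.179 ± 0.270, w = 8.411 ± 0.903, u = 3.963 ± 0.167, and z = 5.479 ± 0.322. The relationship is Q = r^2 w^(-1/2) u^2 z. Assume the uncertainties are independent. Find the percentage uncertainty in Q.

Since Q is a product/quotient, work with relative uncertainties:
  (2·δr/r)² = (2×0.0376)² = 0.00566;  (−½·δw/w)² = (-0.5×0.107)² = 0.00288;  (2·δu/u)² = (2×0.0421)² = 0.00710;  (1·δz/z)² = (1×0.0588)² = 0.00345
δQ/Q = √(0.0191) = 0.138

13.8%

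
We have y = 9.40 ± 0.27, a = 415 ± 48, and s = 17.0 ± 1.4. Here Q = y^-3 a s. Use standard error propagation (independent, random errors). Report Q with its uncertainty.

Products/powers → add relative errors in quadrature, weighted by exponent:
  (-3·δy/y)² = (-3×0.0287)² = 0.00743;  (1·δa/a)² = (1×0.116)² = 0.0134;  (1·δs/s)² = (1×0.0824)² = 0.00678
δQ/Q = √(0.0276) = 0.166
Q = 8.49, so δQ = 0.166 × 8.49 = 1.41.

8.49 ± 1.41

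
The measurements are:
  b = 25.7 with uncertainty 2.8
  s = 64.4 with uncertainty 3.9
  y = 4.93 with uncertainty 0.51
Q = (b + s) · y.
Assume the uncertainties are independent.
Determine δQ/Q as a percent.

Let u = b + s = 90.1. δu = √(δb² + δs²) = √(7.84 + 15.2) = 4.80, so δu/u = 0.0533.
Q is then a monomial in u, y:
δQ/Q = √((δu/u)² + (1·δy/y)²) = √(0.00284 + 0.0107) = 0.116

11.6%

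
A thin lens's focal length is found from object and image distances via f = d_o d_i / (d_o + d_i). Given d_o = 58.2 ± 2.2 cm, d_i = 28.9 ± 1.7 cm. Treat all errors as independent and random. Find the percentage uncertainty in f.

∂f/∂d_o = (d_i/(d_o+d_i))² = 0.110;  ∂f/∂d_i = (d_o/(d_o+d_i))² = 0.446
δf = √((∂f/∂d_o · δd_o)² + (∂f/∂d_i · δd_i)²) = √(0.0587 + 0.576) = 0.797 cm
f = 19.3 cm, so δf/f = 0.797/19.3 = 0.0413.

4.13%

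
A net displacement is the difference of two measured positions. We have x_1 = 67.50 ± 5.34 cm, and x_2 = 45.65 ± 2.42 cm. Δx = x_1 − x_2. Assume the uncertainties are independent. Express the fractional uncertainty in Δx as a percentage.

Each term contributes (cᵢ δxᵢ)² to (δΔx)²:
  (δx_1)² = 28.5;  (δx_2)² = 5.86
δΔx = √(34.4) = 5.86 cm
Δx = 21.85 cm, so δΔx/Δx = 5.86/21.85 = 0.268.

26.8%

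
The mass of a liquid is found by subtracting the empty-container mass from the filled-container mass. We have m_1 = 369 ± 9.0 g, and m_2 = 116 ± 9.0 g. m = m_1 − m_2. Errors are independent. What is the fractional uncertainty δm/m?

0.0503

For a sum/difference, combine absolute errors in quadrature:
  (δm_1)² = 81.0;  (δm_2)² = 81.0
δm = √(162) = 12.7 g
m = 253 g, so δm/m = 12.7/253 = 0.0503.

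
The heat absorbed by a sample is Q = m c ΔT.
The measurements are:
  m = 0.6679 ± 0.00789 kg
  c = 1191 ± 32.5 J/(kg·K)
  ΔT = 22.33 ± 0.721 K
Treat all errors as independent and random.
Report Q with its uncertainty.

17760 ± 780 J

Each factor contributes (exponent × relative error)² to (δQ/Q)²:
  (1·δm/m)² = (1×0.0118)² = 0.000140;  (1·δc/c)² = (1×0.0273)² = 0.000745;  (1·δΔT/ΔT)² = (1×0.0323)² = 0.00104
δQ/Q = √(0.00193) = 0.0439
Q = 17760 J, so δQ = 0.0439 × 17760 = 780 J.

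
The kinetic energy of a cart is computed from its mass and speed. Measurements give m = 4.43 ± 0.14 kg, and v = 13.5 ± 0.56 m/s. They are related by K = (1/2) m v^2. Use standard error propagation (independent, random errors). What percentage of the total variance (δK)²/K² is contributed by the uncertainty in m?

12.7%

(δK/K)² = (1·δm/m)² + (2·δv/v)²
  m term: (1×0.0316)² = 0.000999
  v term: (2×0.0415)² = 0.00688
Total = 0.00788. Share from m = 0.000999/0.00788 = 0.127.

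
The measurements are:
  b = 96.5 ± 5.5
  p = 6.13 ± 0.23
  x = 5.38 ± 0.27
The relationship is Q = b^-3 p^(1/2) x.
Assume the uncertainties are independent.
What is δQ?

For a monomial Q ∝ b^-3, p^(1/2), x, fractional errors add in quadrature:
  (-3·δb/b)² = (-3×0.0570)² = 0.0292;  (½·δp/p)² = (0.5×0.0375)² = 0.000352;  (1·δx/x)² = (1×0.0502)² = 0.00252
δQ/Q = √(0.0321) = 0.179
Q = 1.48e-05, so δQ = 0.179 × 1.48e-05 = 2.66e-06.

2.66e-06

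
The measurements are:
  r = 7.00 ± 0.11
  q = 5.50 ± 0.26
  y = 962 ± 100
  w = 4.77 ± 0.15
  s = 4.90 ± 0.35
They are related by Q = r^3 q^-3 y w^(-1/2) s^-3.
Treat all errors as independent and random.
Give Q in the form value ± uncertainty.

7.72 ± 2.17

For a monomial Q ∝ r^3, q^-3, y, w^(-1/2), s^-3, fractional errors add in quadrature:
  (3·δr/r)² = (3×0.0157)² = 0.00222;  (-3·δq/q)² = (-3×0.0473)² = 0.0201;  (1·δy/y)² = (1×0.104)² = 0.0108;  (−½·δw/w)² = (-0.5×0.0314)² = 0.000247;  (-3·δs/s)² = (-3×0.0714)² = 0.0459
δQ/Q = √(0.0793) = 0.282
Q = 7.72, so δQ = 0.282 × 7.72 = 2.17.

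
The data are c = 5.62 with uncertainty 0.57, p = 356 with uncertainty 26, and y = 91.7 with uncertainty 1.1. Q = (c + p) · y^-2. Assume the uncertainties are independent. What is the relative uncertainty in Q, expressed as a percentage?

7.58%

Let u = c + p = 362. δu = √(δc² + δp²) = √(0.325 + 676) = 26.0, so δu/u = 0.0719.
Q is then a monomial in u, y:
δQ/Q = √((δu/u)² + (-2·δy/y)²) = √(0.00517 + 0.000576) = 0.0758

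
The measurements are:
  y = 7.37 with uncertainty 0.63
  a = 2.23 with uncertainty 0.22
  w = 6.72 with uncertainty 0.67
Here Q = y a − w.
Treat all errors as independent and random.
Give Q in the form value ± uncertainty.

9.72 ± 2.25

Let p = y·a = 16.4. δp/p = √((1·δy/y)² + (1·δa/a)²) = √(0.00731 + 0.00973) = 0.131, so δp = 2.15.
Q = p − w: δQ = √(δp² + δw²) = √(4.60 + 0.449) = 2.25
Q = 9.72.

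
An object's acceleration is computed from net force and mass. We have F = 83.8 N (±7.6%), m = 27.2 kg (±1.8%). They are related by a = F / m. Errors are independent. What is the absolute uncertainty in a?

0.241 m/s^2

Since a is a product/quotient, work with relative uncertainties:
  (1·δF/F)² = (1×0.0760)² = 0.00578;  (-1·δm/m)² = (-1×0.0180)² = 0.000324
δa/a = √(0.00610) = 0.0781
a = 3.08 m/s^2, so δa = 0.0781 × 3.08 = 0.241 m/s^2.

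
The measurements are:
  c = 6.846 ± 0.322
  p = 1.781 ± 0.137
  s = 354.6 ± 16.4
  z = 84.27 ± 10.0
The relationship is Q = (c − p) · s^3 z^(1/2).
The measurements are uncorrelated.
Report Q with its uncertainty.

Let u = c − p = 5.065. δu = √(δc² + δp²) = √(0.104 + 0.0188) = 0.350, so δu/u = 0.0691.
Q is then a monomial in u, s, z:
δQ/Q = √((δu/u)² + (3·δs/s)² + (½·δz/z)²) = √(0.00477 + 0.0193 + 0.00352) = 0.166
Q = 2.073e+09, so δQ = 0.166 × 2.073e+09 = 3.44e+08.

(2.073 ± 0.344) × 10^9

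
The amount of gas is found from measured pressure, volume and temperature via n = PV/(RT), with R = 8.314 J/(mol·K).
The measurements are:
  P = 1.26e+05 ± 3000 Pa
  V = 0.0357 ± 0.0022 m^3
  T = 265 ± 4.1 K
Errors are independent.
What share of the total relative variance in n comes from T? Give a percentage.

5.20%

(δn/n)² = (1·δP/P)² + (1·δV/V)² + (-1·δT/T)²
  P term: (1×0.0238)² = 0.000567
  V term: (1×0.0616)² = 0.00380
  T term: (-1×0.0155)² = 0.000239
Total = 0.00460. Share from T = 0.000239/0.00460 = 0.0520.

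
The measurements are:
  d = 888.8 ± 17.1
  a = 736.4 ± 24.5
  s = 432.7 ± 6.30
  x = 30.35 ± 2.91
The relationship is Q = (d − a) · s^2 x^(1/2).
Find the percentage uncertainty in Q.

Let u = d − a = 152.4. δu = √(δd² + δa²) = √(292 + 600) = 29.9, so δu/u = 0.196.
Q is then a monomial in u, s, x:
δQ/Q = √((δu/u)² + (2·δs/s)² + (½·δx/x)²) = √(0.0384 + 0.000848 + 0.00230) = 0.204

20.4%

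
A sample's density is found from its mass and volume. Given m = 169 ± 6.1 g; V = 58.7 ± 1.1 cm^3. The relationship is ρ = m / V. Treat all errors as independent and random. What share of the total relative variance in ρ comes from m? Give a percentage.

(δρ/ρ)² = (1·δm/m)² + (-1·δV/V)²
  m term: (1×0.0361)² = 0.00130
  V term: (-1×0.0187)² = 0.000351
Total = 0.00165. Share from m = 0.00130/0.00165 = 0.788.

78.8%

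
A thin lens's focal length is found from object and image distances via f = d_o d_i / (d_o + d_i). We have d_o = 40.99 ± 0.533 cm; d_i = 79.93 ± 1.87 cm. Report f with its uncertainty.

∂f/∂d_o = (d_i/(d_o+d_i))² = 0.437;  ∂f/∂d_i = (d_o/(d_o+d_i))² = 0.115
δf = √((∂f/∂d_o · δd_o)² + (∂f/∂d_i · δd_i)²) = √(0.0542 + 0.0462) = 0.317 cm
f = 27.10 cm.

27.10 ± 0.317 cm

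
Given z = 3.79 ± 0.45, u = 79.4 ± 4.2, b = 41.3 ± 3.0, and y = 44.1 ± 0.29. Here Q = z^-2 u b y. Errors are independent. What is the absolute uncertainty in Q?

2560

For a monomial Q ∝ z^-2, u, b, y, fractional errors add in quadrature:
  (-2·δz/z)² = (-2×0.119)² = 0.0564;  (1·δu/u)² = (1×0.0529)² = 0.00280;  (1·δb/b)² = (1×0.0726)² = 0.00528;  (1·δy/y)² = (1×0.00658)² = 4.32e-05
δQ/Q = √(0.0645) = 0.254
Q = 10100, so δQ = 0.254 × 10100 = 2560.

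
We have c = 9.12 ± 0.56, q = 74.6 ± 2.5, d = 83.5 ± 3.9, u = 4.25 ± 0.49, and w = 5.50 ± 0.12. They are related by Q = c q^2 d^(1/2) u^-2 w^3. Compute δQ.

For a monomial Q ∝ c, q^2, d^(1/2), u^-2, w^3, fractional errors add in quadrature:
  (1·δc/c)² = (1×0.0614)² = 0.00377;  (2·δq/q)² = (2×0.0335)² = 0.00449;  (½·δd/d)² = (0.5×0.0467)² = 0.000545;  (-2·δu/u)² = (-2×0.115)² = 0.0532;  (3·δw/w)² = (3×0.0218)² = 0.00428
δQ/Q = √(0.0663) = 0.257
Q = 4.27e+06, so δQ = 0.257 × 4.27e+06 = 1.1e+06.

1.1e+06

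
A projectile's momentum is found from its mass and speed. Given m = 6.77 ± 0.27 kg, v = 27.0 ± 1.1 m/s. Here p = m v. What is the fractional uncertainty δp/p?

0.0570

Relative error in a monomial: (δp/p)² = Σ (nᵢ · δxᵢ/xᵢ)².
  (1·δm/m)² = (1×0.0399)² = 0.00159;  (1·δv/v)² = (1×0.0407)² = 0.00166
δp/p = √(0.00325) = 0.0570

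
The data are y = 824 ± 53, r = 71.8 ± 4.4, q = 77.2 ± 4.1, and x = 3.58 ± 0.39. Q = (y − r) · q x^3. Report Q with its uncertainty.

(2.66 ± 0.902) × 10^6

Let u = y − r = 752. δu = √(δy² + δr²) = √(2810 + 19.4) = 53.2, so δu/u = 0.0707.
Q is then a monomial in u, q, x:
δQ/Q = √((δu/u)² + (1·δq/q)² + (3·δx/x)²) = √(0.00500 + 0.00282 + 0.107) = 0.339
Q = 2.66e+06, so δQ = 0.339 × 2.66e+06 = 9.02e+05.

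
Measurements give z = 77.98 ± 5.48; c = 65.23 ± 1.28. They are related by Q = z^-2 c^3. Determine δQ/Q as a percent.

Relative error in a monomial: (δQ/Q)² = Σ (nᵢ · δxᵢ/xᵢ)².
  (-2·δz/z)² = (-2×0.0703)² = 0.0198;  (3·δc/c)² = (3×0.0196)² = 0.00347
δQ/Q = √(0.0232) = 0.152

15.2%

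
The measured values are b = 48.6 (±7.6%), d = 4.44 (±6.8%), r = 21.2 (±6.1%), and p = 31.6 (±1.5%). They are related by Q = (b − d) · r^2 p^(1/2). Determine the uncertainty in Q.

Let u = b − d = 44.2. δu = √(δb² + δd²) = √(13.6 + 0.0912) = 3.71, so δu/u = 0.0839.
Q is then a monomial in u, r, p:
δQ/Q = √((δu/u)² + (2·δr/r)² + (½·δp/p)²) = √(0.00704 + 0.0149 + 5.62e-05) = 0.148
Q = 1.12e+05, so δQ = 0.148 × 1.12e+05 = 16500.

16500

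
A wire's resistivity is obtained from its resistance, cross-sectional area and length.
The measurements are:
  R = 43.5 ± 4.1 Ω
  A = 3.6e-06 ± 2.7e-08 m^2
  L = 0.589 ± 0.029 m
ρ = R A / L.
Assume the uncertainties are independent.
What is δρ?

2.83e-05 Ω·m

Products/powers → add relative errors in quadrature, weighted by exponent:
  (1·δR/R)² = (1×0.0943)² = 0.00888;  (1·δA/A)² = (1×0.00750)² = 5.63e-05;  (-1·δL/L)² = (-1×0.0492)² = 0.00242
δρ/ρ = √(0.0114) = 0.107
ρ = 0.000266 Ω·m, so δρ = 0.107 × 0.000266 = 2.83e-05 Ω·m.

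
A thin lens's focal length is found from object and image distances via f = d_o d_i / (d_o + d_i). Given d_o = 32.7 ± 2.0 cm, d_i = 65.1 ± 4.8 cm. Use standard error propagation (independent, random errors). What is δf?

∂f/∂d_o = (d_i/(d_o+d_i))² = 0.443;  ∂f/∂d_i = (d_o/(d_o+d_i))² = 0.112
δf = √((∂f/∂d_o · δd_o)² + (∂f/∂d_i · δd_i)²) = √(0.785 + 0.288) = 1.04 cm

1.04 cm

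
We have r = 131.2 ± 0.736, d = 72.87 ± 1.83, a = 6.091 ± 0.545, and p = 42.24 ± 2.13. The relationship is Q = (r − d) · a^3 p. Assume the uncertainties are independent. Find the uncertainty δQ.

1.53e+05

Let u = r − d = 58.33. δu = √(δr² + δd²) = √(0.542 + 3.35) = 1.97, so δu/u = 0.0338.
Q is then a monomial in u, a, p:
δQ/Q = √((δu/u)² + (3·δa/a)² + (1·δp/p)²) = √(0.00114 + 0.0721 + 0.00254) = 0.275
Q = 556800, so δQ = 0.275 × 556800 = 1.53e+05.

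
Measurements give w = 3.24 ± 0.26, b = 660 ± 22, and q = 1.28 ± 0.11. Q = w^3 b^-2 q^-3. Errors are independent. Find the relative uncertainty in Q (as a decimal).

For a monomial Q ∝ w^3, b^-2, q^-3, fractional errors add in quadrature:
  (3·δw/w)² = (3×0.0802)² = 0.0580;  (-2·δb/b)² = (-2×0.0333)² = 0.00444;  (-3·δq/q)² = (-3×0.0859)² = 0.0665
δQ/Q = √(0.129) = 0.359

0.359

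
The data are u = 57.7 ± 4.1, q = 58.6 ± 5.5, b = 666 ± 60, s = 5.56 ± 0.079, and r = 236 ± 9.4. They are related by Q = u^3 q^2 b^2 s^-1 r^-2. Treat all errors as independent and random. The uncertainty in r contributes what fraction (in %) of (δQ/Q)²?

(δQ/Q)² = (3·δu/u)² + (2·δq/q)² + (2·δb/b)² + (-1·δs/s)² + (-2·δr/r)²
  u term: (3×0.0711)² = 0.0454
  q term: (2×0.0939)² = 0.0352
  b term: (2×0.0901)² = 0.0325
  s term: (-1×0.0142)² = 0.000202
  r term: (-2×0.0398)² = 0.00635
Total = 0.120. Share from r = 0.00635/0.120 = 0.0530.

5.30%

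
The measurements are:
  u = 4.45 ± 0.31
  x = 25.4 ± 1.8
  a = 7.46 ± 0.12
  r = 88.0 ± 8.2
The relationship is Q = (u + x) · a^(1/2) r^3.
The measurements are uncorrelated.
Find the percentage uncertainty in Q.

Let w = u + x = 29.8. δw = √(δu² + δx²) = √(0.0961 + 3.24) = 1.83, so δw/w = 0.0612.
Q is then a monomial in w, a, r:
δQ/Q = √((δw/w)² + (½·δa/a)² + (3·δr/r)²) = √(0.00374 + 6.47e-05 + 0.0781) = 0.286

28.6%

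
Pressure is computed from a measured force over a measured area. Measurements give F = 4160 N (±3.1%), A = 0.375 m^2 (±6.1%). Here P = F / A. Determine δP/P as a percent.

6.84%

For a monomial P ∝ F, A^-1, fractional errors add in quadrature:
  (1·δF/F)² = (1×0.0310)² = 0.000961;  (-1·δA/A)² = (-1×0.0610)² = 0.00372
δP/P = √(0.00468) = 0.0684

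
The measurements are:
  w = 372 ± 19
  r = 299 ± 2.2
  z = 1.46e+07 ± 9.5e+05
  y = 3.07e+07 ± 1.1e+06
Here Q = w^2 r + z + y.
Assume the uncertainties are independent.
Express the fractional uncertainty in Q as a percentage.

5.17%

Let p = w^2·r = 4.14e+07. δp/p = √((2·δw/w)² + (1·δr/r)²) = √(0.0104 + 5.41e-05) = 0.102, so δp = 4.24e+06.
Q = p + z + y: δQ = √(δp² + δz² + δy²) = √(1.8e+13 + 9.02e+11 + 1.21e+12) = 4.48e+06
Q = 8.67e+07, so δQ/Q = 4.48e+06/8.67e+07 = 0.0517.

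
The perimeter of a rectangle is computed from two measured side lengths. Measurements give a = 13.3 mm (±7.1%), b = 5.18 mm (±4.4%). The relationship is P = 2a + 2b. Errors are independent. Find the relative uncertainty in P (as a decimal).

Each term contributes (cᵢ δxᵢ)² to (δP)²:
  (2·δa)² = 3.57;  (2·δb)² = 0.208
δP = √(3.77) = 1.94 mm
P = 37.0 mm, so δP/P = 1.94/37.0 = 0.0526.

0.0526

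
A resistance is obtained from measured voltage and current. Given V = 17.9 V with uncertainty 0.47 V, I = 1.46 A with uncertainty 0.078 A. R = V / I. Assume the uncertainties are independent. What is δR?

Since R is a product/quotient, work with relative uncertainties:
  (1·δV/V)² = (1×0.0263)² = 0.000689;  (-1·δI/I)² = (-1×0.0534)² = 0.00285
δR/R = √(0.00354) = 0.0595
R = 12.3 Ω, so δR = 0.0595 × 12.3 = 0.730 Ω.

0.730 Ω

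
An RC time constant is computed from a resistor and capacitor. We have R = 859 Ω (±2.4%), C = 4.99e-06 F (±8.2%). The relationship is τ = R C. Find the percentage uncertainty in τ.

8.54%

Products/powers → add relative errors in quadrature, weighted by exponent:
  (1·δR/R)² = (1×0.0240)² = 0.000576;  (1·δC/C)² = (1×0.0820)² = 0.00672
δτ/τ = √(0.00730) = 0.0854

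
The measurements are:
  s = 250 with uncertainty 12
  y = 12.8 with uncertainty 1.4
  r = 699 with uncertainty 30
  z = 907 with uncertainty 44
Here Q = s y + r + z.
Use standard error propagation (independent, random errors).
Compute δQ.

386

Let p = s·y = 3200. δp/p = √((1·δs/s)² + (1·δy/y)²) = √(0.00230 + 0.0120) = 0.119, so δp = 382.
Q = p + r + z: δQ = √(δp² + δr² + δz²) = √(1.46e+05 + 900 + 1940) = 386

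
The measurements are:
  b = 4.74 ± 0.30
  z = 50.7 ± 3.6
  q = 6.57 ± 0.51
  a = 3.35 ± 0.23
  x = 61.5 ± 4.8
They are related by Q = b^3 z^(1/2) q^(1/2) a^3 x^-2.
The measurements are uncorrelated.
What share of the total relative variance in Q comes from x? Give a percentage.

(δQ/Q)² = (3·δb/b)² + (½·δz/z)² + (½·δq/q)² + (3·δa/a)² + (-2·δx/x)²
  b term: (3×0.0633)² = 0.0361
  z term: (0.5×0.0710)² = 0.00126
  q term: (0.5×0.0776)² = 0.00151
  a term: (3×0.0687)² = 0.0424
  x term: (-2×0.0780)² = 0.0244
Total = 0.106. Share from x = 0.0244/0.106 = 0.231.

23.1%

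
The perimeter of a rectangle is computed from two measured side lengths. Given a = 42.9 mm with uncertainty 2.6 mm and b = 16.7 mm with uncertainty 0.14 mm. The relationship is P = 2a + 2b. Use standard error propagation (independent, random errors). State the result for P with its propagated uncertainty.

119 ± 5.21 mm

P is a linear combination, so absolute uncertainties add in quadrature:
  (2·δa)² = 27.0;  (2·δb)² = 0.0784
δP = √(27.1) = 5.21 mm
P = 119 mm.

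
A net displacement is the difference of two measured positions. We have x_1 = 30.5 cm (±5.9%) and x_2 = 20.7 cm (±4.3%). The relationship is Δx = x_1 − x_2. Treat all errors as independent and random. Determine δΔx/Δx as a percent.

20.5%

For a sum/difference, combine absolute errors in quadrature:
  (δx_1)² = 3.24;  (δx_2)² = 0.792
δΔx = √(4.03) = 2.01 cm
Δx = 9.80 cm, so δΔx/Δx = 2.01/9.80 = 0.205.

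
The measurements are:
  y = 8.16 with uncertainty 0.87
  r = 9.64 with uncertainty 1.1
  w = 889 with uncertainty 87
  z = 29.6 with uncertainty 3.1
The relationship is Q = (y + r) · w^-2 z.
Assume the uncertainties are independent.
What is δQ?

0.000157

Let u = y + r = 17.8. δu = √(δy² + δr²) = √(0.757 + 1.21) = 1.40, so δu/u = 0.0788.
Q is then a monomial in u, w, z:
δQ/Q = √((δu/u)² + (-2·δw/w)² + (1·δz/z)²) = √(0.00621 + 0.0383 + 0.0110) = 0.236
Q = 0.000667, so δQ = 0.236 × 0.000667 = 0.000157.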